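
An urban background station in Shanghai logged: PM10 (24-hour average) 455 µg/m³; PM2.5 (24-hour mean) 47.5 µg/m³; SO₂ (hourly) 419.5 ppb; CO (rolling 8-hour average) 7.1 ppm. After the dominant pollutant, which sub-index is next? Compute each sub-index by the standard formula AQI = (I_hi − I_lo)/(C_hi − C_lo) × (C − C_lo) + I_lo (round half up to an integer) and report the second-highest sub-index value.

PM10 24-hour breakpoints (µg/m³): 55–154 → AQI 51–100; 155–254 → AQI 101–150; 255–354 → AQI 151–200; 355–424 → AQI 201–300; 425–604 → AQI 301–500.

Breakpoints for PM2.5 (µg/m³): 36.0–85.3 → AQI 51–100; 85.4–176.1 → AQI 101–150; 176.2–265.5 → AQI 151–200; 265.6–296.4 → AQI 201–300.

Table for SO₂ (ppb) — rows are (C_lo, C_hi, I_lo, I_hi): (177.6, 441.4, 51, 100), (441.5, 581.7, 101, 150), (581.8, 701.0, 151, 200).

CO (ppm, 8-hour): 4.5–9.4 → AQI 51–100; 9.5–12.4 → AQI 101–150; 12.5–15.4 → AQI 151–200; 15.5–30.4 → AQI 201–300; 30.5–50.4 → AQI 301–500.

PM10: 455 ∈ [425, 604] ↔ index [301, 500].
301 + (455−425)·(500−301)/(604−425) = 301 + 30·199/179 ≈ 334.35, so AQI = 334.
PM2.5: row 36.0–85.3 (AQI 51–100). (100−51)·(47.5−36.0)/(85.3−36.0) + 51 = 49·11.5/49.3 + 51 ≈ 62.43 → 62.
SO₂ 419.5: bracket 177.6–441.4 → index 51–100; slope 49/263.8, offset 241.9.
AQI = 51 + 49/263.8·241.9 ≈ 95.93 ⇒ 96.
CO: 7.1 ∈ [4.5, 9.4] ↔ index [51, 100].
51 + (7.1−4.5)·(100−51)/(9.4−4.5) = 51 + 2.6·49/4.9 ≈ 77.00, so AQI = 77.
Sub-indices: PM10→334, PM2.5→62, SO₂→96, CO→77. Ranked high→low: 334, 96, 77, 62. Second-highest sub-index = 96.

96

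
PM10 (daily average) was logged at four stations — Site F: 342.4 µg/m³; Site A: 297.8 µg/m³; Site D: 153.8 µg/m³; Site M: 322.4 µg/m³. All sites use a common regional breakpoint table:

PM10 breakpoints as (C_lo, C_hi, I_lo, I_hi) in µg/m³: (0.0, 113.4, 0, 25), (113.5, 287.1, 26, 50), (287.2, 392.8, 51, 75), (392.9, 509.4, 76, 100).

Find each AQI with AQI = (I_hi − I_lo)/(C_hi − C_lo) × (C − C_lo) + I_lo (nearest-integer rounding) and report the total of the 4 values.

Site F: 342.4 lies in 287.2–392.8, so I_lo=51, I_hi=75, C_lo=287.2, C_hi=392.8.
(75−51)/(392.8−287.2) × (342.4−287.2) + 51 = 24/105.6 × 55.2 + 51 ≈ 63.55 → 64.
Site A: row 287.2–392.8 (AQI 51–75). (75−51)·(297.8−287.2)/(392.8−287.2) + 51 = 24·10.6/105.6 + 51 ≈ 53.41 → 53.
Site D: row 113.5–287.1 (AQI 26–50). (50−26)·(153.8−113.5)/(287.1−113.5) + 26 = 24·40.3/173.6 + 26 ≈ 31.57 → 32.
Site M: 322.4 lies in 287.2–392.8, so I_lo=51, I_hi=75, C_lo=287.2, C_hi=392.8.
(75−51)/(392.8−287.2) × (322.4−287.2) + 51 = 24/105.6 × 35.2 + 51 ≈ 59.00 → 59.
AQIs: Site F=64, Site A=53, Site D=32, Site M=59. Sum = 64 + 53 + 32 + 59 = 208.

208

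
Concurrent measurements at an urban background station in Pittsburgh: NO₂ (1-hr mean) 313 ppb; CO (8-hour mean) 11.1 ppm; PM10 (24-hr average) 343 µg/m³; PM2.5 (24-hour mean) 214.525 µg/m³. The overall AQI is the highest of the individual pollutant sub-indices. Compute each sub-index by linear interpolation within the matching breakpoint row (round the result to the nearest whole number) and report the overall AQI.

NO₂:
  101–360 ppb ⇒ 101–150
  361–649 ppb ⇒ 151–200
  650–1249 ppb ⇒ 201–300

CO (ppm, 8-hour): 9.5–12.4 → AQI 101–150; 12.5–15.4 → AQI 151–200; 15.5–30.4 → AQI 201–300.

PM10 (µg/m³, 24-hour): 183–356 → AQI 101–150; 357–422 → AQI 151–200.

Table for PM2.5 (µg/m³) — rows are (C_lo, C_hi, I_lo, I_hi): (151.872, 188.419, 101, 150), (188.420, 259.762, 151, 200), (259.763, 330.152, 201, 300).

169

NO₂: 313 ∈ [101, 360] ↔ index [101, 150].
101 + (313−101)·(150−101)/(360−101) = 101 + 212·49/259 ≈ 141.11, so AQI = 141.
CO: 11.1 lies in 9.5–12.4, so I_lo=101, I_hi=150, C_lo=9.5, C_hi=12.4.
(150−101)/(12.4−9.5) × (11.1−9.5) + 101 = 49/2.9 × 1.6 + 101 ≈ 128.03 → 128.
PM10: 343 ∈ [183, 356] ↔ index [101, 150].
101 + (343−183)·(150−101)/(356−183) = 101 + 160·49/173 ≈ 146.32, so AQI = 146.
PM2.5: row 188.420–259.762 (AQI 151–200). (200−151)·(214.525−188.420)/(259.762−188.420) + 151 = 49·26.105/71.342 + 151 ≈ 168.93 → 169.
Sub-indices: NO₂→141, CO→128, PM10→146, PM2.5→169. Overall AQI = max = 169; dominant pollutant is PM2.5.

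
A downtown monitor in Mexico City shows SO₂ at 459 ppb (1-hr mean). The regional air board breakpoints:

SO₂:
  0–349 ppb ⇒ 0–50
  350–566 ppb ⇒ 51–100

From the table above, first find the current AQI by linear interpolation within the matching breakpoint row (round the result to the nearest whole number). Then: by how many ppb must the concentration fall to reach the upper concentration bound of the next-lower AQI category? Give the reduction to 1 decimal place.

SO₂ 459: bracket 350–566 → index 51–100; slope 49/216, offset 109.
AQI = 51 + 49/216·109 ≈ 75.73 ⇒ 76.
Current AQI 76 is in the Moderate range (51–100). The next-lower category tops out at AQI 50, whose upper concentration bound is 349 ppb.
Reduction needed = 459 − 349 = 110.0 ppb.

110.0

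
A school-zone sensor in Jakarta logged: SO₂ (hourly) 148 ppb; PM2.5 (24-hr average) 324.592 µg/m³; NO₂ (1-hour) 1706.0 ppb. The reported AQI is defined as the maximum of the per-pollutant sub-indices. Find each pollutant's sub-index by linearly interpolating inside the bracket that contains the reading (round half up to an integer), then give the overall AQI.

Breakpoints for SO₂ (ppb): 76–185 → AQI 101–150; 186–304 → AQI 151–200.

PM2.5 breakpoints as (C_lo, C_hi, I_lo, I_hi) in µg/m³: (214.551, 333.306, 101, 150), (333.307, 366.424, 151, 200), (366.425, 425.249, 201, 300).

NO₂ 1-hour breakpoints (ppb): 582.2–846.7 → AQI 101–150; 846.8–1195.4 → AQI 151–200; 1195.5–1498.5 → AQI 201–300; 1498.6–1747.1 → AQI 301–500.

SO₂ 148: bracket 76–185 → index 101–150; slope 49/109, offset 72.
AQI = 101 + 49/109·72 ≈ 133.37 ⇒ 133.
PM2.5: 324.592 lies in 214.551–333.306, so I_lo=101, I_hi=150, C_lo=214.551, C_hi=333.306.
(150−101)/(333.306−214.551) × (324.592−214.551) + 101 = 49/118.755 × 110.041 + 101 ≈ 146.40 → 146.
NO₂: 1706.0 ∈ [1498.6, 1747.1] ↔ index [301, 500].
301 + (1706.0−1498.6)·(500−301)/(1747.1−1498.6) = 301 + 207.4·199/248.5 ≈ 467.09, so AQI = 467.
Sub-indices: SO₂→133, PM2.5→146, NO₂→467. Overall AQI = max = 467; dominant pollutant is NO₂.

467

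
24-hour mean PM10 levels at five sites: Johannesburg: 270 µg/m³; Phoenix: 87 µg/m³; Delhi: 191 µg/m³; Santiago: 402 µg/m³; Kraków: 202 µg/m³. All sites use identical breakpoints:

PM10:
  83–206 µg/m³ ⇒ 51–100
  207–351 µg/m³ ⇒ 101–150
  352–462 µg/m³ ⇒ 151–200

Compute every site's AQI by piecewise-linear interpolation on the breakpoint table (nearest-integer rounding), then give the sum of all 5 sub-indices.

540

Johannesburg: row 207–351 (AQI 101–150). (150−101)·(270−207)/(351−207) + 101 = 49·63/144 + 101 ≈ 122.44 → 122.
Phoenix: 87 ∈ [83, 206] ↔ index [51, 100].
51 + (87−83)·(100−51)/(206−83) = 51 + 4·49/123 ≈ 52.59, so AQI = 53.
Delhi 191: bracket 83–206 → index 51–100; slope 49/123, offset 108.
AQI = 51 + 49/123·108 ≈ 94.02 ⇒ 94.
Santiago 402: bracket 352–462 → index 151–200; slope 49/110, offset 50.
AQI = 151 + 49/110·50 ≈ 173.27 ⇒ 173.
Kraków 202: bracket 83–206 → index 51–100; slope 49/123, offset 119.
AQI = 51 + 49/123·119 ≈ 98.41 ⇒ 98.
AQIs: Johannesburg=122, Phoenix=53, Delhi=94, Santiago=173, Kraków=98. Sum = 122 + 53 + 94 + 173 + 98 = 540.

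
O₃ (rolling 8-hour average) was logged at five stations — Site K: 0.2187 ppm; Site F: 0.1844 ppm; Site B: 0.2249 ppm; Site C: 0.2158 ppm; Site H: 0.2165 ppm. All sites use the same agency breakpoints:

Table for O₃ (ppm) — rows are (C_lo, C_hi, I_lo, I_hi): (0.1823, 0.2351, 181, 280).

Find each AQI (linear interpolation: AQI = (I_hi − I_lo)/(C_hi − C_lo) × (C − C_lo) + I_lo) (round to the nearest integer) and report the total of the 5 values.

1184

Site K 0.2187: bracket 0.1823–0.2351 → index 181–280; slope 99/0.0528, offset 0.0364.
AQI = 181 + 99/0.0528·0.0364 ≈ 249.25 ⇒ 249.
Site F: row 0.1823–0.2351 (AQI 181–280). (280−181)·(0.1844−0.1823)/(0.2351−0.1823) + 181 = 99·0.0021/0.0528 + 181 ≈ 184.94 → 185.
Site B 0.2249: bracket 0.1823–0.2351 → index 181–280; slope 99/0.0528, offset 0.0426.
AQI = 181 + 99/0.0528·0.0426 ≈ 260.88 ⇒ 261.
Site C: row 0.1823–0.2351 (AQI 181–280). (280−181)·(0.2158−0.1823)/(0.2351−0.1823) + 181 = 99·0.0335/0.0528 + 181 ≈ 243.81 → 244.
Site H 0.2165: bracket 0.1823–0.2351 → index 181–280; slope 99/0.0528, offset 0.0342.
AQI = 181 + 99/0.0528·0.0342 ≈ 245.13 ⇒ 245.
AQIs: Site K=249, Site F=185, Site B=261, Site C=244, Site H=245. Sum = 249 + 185 + 261 + 244 + 245 = 1184.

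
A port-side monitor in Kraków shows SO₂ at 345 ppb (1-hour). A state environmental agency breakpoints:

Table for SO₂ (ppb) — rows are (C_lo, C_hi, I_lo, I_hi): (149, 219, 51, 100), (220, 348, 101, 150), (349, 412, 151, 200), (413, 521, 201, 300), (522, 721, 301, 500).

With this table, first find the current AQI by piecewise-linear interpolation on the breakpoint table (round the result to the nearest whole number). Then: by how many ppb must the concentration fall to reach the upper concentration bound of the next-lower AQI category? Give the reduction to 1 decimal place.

SO₂: 345 lies in 220–348, so I_lo=101, I_hi=150, C_lo=220, C_hi=348.
(150−101)/(348−220) × (345−220) + 101 = 49/128 × 125 + 101 ≈ 148.85 → 149.
Current AQI 149 is in the Unhealthy for Sensitive Groups range (101–150). The next-lower category tops out at AQI 100, whose upper concentration bound is 219 ppb.
Reduction needed = 345 − 219 = 126.0 ppb.

126.0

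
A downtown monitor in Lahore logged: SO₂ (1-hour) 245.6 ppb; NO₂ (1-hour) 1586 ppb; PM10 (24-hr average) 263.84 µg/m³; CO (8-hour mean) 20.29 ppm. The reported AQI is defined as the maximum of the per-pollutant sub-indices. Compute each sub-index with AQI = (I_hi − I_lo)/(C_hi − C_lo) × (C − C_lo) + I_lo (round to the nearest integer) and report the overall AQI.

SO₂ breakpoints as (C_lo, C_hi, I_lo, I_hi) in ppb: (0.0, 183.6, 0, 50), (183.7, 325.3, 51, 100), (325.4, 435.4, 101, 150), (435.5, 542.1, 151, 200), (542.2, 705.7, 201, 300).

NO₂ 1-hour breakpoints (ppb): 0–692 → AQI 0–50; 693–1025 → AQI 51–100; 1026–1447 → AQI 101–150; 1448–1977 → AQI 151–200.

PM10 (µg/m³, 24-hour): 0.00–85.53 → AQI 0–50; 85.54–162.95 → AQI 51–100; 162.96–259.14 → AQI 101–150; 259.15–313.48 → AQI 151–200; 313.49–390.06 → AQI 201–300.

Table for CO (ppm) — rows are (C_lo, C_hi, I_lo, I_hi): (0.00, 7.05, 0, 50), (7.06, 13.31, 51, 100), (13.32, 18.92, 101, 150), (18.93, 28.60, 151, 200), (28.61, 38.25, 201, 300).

SO₂: 245.6 ∈ [183.7, 325.3] ↔ index [51, 100].
51 + (245.6−183.7)·(100−51)/(325.3−183.7) = 51 + 61.9·49/141.6 ≈ 72.42, so AQI = 72.
NO₂: row 1448–1977 (AQI 151–200). (200−151)·(1586−1448)/(1977−1448) + 151 = 49·138/529 + 151 ≈ 163.78 → 164.
PM10: row 259.15–313.48 (AQI 151–200). (200−151)·(263.84−259.15)/(313.48−259.15) + 151 = 49·4.69/54.33 + 151 ≈ 155.23 → 155.
CO: row 18.93–28.60 (AQI 151–200). (200−151)·(20.29−18.93)/(28.60−18.93) + 151 = 49·1.36/9.67 + 151 ≈ 157.89 → 158.
Sub-indices: SO₂→72, NO₂→164, PM10→155, CO→158. Overall AQI = max = 164; dominant pollutant is NO₂.

164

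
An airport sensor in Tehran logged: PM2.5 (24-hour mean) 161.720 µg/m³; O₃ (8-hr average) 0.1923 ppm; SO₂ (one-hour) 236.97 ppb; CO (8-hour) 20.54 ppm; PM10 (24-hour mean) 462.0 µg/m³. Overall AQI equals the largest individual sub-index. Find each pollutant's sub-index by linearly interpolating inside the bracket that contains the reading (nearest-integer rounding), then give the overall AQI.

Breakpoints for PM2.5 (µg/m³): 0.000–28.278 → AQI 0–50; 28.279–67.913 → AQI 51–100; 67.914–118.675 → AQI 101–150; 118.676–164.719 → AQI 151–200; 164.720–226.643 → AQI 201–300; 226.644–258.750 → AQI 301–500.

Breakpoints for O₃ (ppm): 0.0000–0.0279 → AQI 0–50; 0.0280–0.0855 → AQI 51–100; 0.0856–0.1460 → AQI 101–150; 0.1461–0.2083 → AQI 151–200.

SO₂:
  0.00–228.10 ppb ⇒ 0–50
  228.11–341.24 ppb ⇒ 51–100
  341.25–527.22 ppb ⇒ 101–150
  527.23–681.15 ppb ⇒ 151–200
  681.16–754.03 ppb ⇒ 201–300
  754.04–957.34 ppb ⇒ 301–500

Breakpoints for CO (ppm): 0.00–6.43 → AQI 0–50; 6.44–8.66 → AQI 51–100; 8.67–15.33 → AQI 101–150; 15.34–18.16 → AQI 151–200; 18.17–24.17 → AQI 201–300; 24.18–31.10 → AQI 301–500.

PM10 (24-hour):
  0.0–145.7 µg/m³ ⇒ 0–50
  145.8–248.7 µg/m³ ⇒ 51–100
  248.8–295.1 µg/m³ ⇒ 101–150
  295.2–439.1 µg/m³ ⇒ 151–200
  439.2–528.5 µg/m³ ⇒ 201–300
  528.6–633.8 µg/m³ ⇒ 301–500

240

PM2.5: 161.720 lies in 118.676–164.719, so I_lo=151, I_hi=200, C_lo=118.676, C_hi=164.719.
(200−151)/(164.719−118.676) × (161.720−118.676) + 151 = 49/46.043 × 43.044 + 151 ≈ 196.81 → 197.
O₃: row 0.1461–0.2083 (AQI 151–200). (200−151)·(0.1923−0.1461)/(0.2083−0.1461) + 151 = 49·0.0462/0.0622 + 151 ≈ 187.40 → 187.
SO₂: row 228.11–341.24 (AQI 51–100). (100−51)·(236.97−228.11)/(341.24−228.11) + 51 = 49·8.86/113.13 + 51 ≈ 54.84 → 55.
CO 20.54: bracket 18.17–24.17 → index 201–300; slope 99/6.00, offset 2.37.
AQI = 201 + 99/6.00·2.37 ≈ 240.11 ⇒ 240.
PM10 462.0: bracket 439.2–528.5 → index 201–300; slope 99/89.3, offset 22.8.
AQI = 201 + 99/89.3·22.8 ≈ 226.28 ⇒ 226.
Sub-indices: PM2.5→197, O₃→187, SO₂→55, CO→240, PM10→226. Overall AQI = max = 240; dominant pollutant is CO.
AQI 240: Very Unhealthy.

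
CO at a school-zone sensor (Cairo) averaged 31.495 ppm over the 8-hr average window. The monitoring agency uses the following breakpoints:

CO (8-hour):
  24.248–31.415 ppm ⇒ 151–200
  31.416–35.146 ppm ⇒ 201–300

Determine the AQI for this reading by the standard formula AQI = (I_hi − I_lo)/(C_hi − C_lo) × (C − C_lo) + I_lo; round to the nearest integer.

203

CO: 31.495 lies in 31.416–35.146, so I_lo=201, I_hi=300, C_lo=31.416, C_hi=35.146.
(300−201)/(35.146−31.416) × (31.495−31.416) + 201 = 99/3.730 × 0.079 + 201 ≈ 203.10 → 203.
AQI 203 falls in the Very Unhealthy category.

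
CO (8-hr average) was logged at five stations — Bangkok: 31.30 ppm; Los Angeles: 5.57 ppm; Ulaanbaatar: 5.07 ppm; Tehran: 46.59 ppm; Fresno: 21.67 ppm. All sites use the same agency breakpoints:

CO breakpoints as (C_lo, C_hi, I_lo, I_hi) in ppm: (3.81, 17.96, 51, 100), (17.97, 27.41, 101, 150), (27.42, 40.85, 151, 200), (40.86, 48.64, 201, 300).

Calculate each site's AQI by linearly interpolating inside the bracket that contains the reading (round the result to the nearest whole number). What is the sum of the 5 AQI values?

Bangkok: row 27.42–40.85 (AQI 151–200). (200−151)·(31.30−27.42)/(40.85−27.42) + 151 = 49·3.88/13.43 + 151 ≈ 165.16 → 165.
Los Angeles 5.57: bracket 3.81–17.96 → index 51–100; slope 49/14.15, offset 1.76.
AQI = 51 + 49/14.15·1.76 ≈ 57.09 ⇒ 57.
Ulaanbaatar: 5.07 ∈ [3.81, 17.96] ↔ index [51, 100].
51 + (5.07−3.81)·(100−51)/(17.96−3.81) = 51 + 1.26·49/14.15 ≈ 55.36, so AQI = 55.
Tehran: 46.59 lies in 40.86–48.64, so I_lo=201, I_hi=300, C_lo=40.86, C_hi=48.64.
(300−201)/(48.64−40.86) × (46.59−40.86) + 201 = 99/7.78 × 5.73 + 201 ≈ 273.91 → 274.
Fresno: row 17.97–27.41 (AQI 101–150). (150−101)·(21.67−17.97)/(27.41−17.97) + 101 = 49·3.70/9.44 + 101 ≈ 120.21 → 120.
AQIs: Bangkok=165, Los Angeles=57, Ulaanbaatar=55, Tehran=274, Fresno=120. Sum = 165 + 57 + 55 + 274 + 120 = 671.

671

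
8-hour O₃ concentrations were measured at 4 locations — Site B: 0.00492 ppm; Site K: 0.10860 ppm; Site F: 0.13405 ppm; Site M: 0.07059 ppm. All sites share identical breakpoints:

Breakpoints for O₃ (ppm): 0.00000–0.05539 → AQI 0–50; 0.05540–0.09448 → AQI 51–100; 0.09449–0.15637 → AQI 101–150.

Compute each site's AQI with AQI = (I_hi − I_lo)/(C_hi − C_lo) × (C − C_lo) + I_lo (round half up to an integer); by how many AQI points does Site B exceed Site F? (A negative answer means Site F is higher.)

Site B 0.00492: bracket 0.00000–0.05539 → index 0–50; slope 50/0.05539, offset 0.00492.
AQI = 0 + 50/0.05539·0.00492 ≈ 4.44 ⇒ 4.
Site K: 0.10860 ∈ [0.09449, 0.15637] ↔ index [101, 150].
101 + (0.10860−0.09449)·(150−101)/(0.15637−0.09449) = 101 + 0.01411·49/0.06188 ≈ 112.17, so AQI = 112.
Site F 0.13405: bracket 0.09449–0.15637 → index 101–150; slope 49/0.06188, offset 0.03956.
AQI = 101 + 49/0.06188·0.03956 ≈ 132.33 ⇒ 132.
Site M: 0.07059 lies in 0.05540–0.09448, so I_lo=51, I_hi=100, C_lo=0.05540, C_hi=0.09448.
(100−51)/(0.09448−0.05540) × (0.07059−0.05540) + 51 = 49/0.03908 × 0.01519 + 51 ≈ 70.05 → 70.
AQIs: Site B=4, Site K=112, Site F=132, Site M=70. Site B (4) − Site F (132) = -128.

-128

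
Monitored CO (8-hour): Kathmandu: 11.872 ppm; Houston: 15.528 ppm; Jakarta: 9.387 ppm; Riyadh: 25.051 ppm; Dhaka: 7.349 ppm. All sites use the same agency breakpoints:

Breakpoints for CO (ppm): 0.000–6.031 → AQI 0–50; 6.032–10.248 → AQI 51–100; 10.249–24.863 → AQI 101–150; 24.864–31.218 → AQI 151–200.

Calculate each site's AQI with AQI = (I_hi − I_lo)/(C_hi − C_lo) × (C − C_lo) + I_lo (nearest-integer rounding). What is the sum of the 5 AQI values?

Kathmandu: row 10.249–24.863 (AQI 101–150). (150−101)·(11.872−10.249)/(24.863−10.249) + 101 = 49·1.623/14.614 + 101 ≈ 106.44 → 106.
Houston: row 10.249–24.863 (AQI 101–150). (150−101)·(15.528−10.249)/(24.863−10.249) + 101 = 49·5.279/14.614 + 101 ≈ 118.70 → 119.
Jakarta: row 6.032–10.248 (AQI 51–100). (100−51)·(9.387−6.032)/(10.248−6.032) + 51 = 49·3.355/4.216 + 51 ≈ 89.99 → 90.
Riyadh: 25.051 lies in 24.864–31.218, so I_lo=151, I_hi=200, C_lo=24.864, C_hi=31.218.
(200−151)/(31.218−24.864) × (25.051−24.864) + 151 = 49/6.354 × 0.187 + 151 ≈ 152.44 → 152.
Dhaka: 7.349 lies in 6.032–10.248, so I_lo=51, I_hi=100, C_lo=6.032, C_hi=10.248.
(100−51)/(10.248−6.032) × (7.349−6.032) + 51 = 49/4.216 × 1.317 + 51 ≈ 66.31 → 66.
AQIs: Kathmandu=106, Houston=119, Jakarta=90, Riyadh=152, Dhaka=66. Sum = 106 + 119 + 90 + 152 + 66 = 533.

533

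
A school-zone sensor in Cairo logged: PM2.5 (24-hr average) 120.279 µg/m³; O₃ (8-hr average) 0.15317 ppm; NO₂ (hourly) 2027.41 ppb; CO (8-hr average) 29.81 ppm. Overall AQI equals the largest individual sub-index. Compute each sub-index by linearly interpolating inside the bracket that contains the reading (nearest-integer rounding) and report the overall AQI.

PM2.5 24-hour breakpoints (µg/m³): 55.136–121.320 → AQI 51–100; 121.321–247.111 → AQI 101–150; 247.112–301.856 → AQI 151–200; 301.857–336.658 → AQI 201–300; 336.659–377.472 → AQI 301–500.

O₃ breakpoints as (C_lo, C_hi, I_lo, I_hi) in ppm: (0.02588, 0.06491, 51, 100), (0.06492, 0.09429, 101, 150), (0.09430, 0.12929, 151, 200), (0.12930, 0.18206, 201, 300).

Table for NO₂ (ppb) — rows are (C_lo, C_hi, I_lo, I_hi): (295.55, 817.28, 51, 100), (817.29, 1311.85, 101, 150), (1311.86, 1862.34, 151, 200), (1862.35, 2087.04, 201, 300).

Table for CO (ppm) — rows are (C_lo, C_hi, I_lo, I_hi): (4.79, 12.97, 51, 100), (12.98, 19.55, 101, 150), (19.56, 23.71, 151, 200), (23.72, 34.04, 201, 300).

PM2.5: 120.279 lies in 55.136–121.320, so I_lo=51, I_hi=100, C_lo=55.136, C_hi=121.320.
(100−51)/(121.320−55.136) × (120.279−55.136) + 51 = 49/66.184 × 65.143 + 51 ≈ 99.23 → 99.
O₃: 0.15317 ∈ [0.12930, 0.18206] ↔ index [201, 300].
201 + (0.15317−0.12930)·(300−201)/(0.18206−0.12930) = 201 + 0.02387·99/0.05276 ≈ 245.79, so AQI = 246.
NO₂: row 1862.35–2087.04 (AQI 201–300). (300−201)·(2027.41−1862.35)/(2087.04−1862.35) + 201 = 99·165.06/224.69 + 201 ≈ 273.73 → 274.
CO: 29.81 lies in 23.72–34.04, so I_lo=201, I_hi=300, C_lo=23.72, C_hi=34.04.
(300−201)/(34.04−23.72) × (29.81−23.72) + 201 = 99/10.32 × 6.09 + 201 ≈ 259.42 → 259.
Sub-indices: PM2.5→99, O₃→246, NO₂→274, CO→259. Overall AQI = max = 274; dominant pollutant is NO₂.
AQI 274: Very Unhealthy.

274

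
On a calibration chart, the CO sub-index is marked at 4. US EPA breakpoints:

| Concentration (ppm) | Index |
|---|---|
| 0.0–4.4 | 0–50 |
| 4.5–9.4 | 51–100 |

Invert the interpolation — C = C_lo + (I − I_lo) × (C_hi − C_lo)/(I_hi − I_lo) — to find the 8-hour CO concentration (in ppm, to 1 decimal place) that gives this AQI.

AQI 4 lies in the 0–50 band, which corresponds to 0.0–4.4 ppm.
C = 0.0 + (4−0)×(4.4−0.0)/(50−0) = 0.0 + 4×4.4/50 ≈ 0.352 ppm → 0.4 ppm to 1 dp.

0.4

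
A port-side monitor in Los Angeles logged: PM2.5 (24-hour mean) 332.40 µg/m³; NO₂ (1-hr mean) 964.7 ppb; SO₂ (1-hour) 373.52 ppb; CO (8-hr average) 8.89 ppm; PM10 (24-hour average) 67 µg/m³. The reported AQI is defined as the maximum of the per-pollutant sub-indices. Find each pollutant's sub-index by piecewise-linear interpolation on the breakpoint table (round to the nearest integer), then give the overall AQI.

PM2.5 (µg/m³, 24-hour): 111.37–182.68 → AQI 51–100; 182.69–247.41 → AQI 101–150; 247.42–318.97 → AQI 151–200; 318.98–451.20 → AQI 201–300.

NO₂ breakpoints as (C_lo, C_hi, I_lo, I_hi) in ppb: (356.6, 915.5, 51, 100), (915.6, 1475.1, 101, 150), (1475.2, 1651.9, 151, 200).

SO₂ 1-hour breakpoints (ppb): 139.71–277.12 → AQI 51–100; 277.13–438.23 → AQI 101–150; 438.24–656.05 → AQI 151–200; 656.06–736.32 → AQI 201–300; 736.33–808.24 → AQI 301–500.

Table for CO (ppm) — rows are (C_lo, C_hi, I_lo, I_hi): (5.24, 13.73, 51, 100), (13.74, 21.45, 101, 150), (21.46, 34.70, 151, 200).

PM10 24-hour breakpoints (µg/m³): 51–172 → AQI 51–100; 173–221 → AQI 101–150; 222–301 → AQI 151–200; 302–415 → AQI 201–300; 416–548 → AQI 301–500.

PM2.5: 332.40 ∈ [318.98, 451.20] ↔ index [201, 300].
201 + (332.40−318.98)·(300−201)/(451.20−318.98) = 201 + 13.42·99/132.22 ≈ 211.05, so AQI = 211.
NO₂: row 915.6–1475.1 (AQI 101–150). (150−101)·(964.7−915.6)/(1475.1−915.6) + 101 = 49·49.1/559.5 + 101 ≈ 105.30 → 105.
SO₂: 373.52 lies in 277.13–438.23, so I_lo=101, I_hi=150, C_lo=277.13, C_hi=438.23.
(150−101)/(438.23−277.13) × (373.52−277.13) + 101 = 49/161.10 × 96.39 + 101 ≈ 130.32 → 130.
CO: 8.89 ∈ [5.24, 13.73] ↔ index [51, 100].
51 + (8.89−5.24)·(100−51)/(13.73−5.24) = 51 + 3.65·49/8.49 ≈ 72.07, so AQI = 72.
PM10: 67 ∈ [51, 172] ↔ index [51, 100].
51 + (67−51)·(100−51)/(172−51) = 51 + 16·49/121 ≈ 57.48, so AQI = 57.
Sub-indices: PM2.5→211, NO₂→105, SO₂→130, CO→72, PM10→57. Overall AQI = max = 211; dominant pollutant is PM2.5.
AQI 211: Very Unhealthy.

211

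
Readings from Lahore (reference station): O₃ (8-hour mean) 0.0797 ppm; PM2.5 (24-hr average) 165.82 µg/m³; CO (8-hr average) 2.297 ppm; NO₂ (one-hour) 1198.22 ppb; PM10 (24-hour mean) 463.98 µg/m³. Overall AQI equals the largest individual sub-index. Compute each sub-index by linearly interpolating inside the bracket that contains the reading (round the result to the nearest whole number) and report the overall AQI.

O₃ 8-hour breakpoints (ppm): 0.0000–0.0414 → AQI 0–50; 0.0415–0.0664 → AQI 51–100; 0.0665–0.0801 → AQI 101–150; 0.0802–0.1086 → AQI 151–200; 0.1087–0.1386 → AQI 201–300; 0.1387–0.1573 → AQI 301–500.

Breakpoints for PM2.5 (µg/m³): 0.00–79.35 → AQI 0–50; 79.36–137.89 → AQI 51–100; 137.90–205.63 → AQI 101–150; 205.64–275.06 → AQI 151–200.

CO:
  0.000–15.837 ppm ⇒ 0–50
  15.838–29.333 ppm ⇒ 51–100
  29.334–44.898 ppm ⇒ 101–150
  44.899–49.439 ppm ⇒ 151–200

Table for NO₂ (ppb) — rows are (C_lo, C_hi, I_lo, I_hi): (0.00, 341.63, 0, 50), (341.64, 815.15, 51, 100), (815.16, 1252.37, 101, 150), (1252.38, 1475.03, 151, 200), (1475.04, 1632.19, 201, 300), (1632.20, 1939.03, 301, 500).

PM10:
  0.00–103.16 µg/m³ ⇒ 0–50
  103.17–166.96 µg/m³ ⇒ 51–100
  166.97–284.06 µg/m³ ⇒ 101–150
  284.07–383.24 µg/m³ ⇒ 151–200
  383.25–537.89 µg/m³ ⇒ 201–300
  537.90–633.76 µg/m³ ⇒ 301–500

253

O₃: row 0.0665–0.0801 (AQI 101–150). (150−101)·(0.0797−0.0665)/(0.0801−0.0665) + 101 = 49·0.0132/0.0136 + 101 ≈ 148.56 → 149.
PM2.5: row 137.90–205.63 (AQI 101–150). (150−101)·(165.82−137.90)/(205.63−137.90) + 101 = 49·27.92/67.73 + 101 ≈ 121.20 → 121.
CO: 2.297 ∈ [0.000, 15.837] ↔ index [0, 50].
0 + (2.297−0.000)·(50−0)/(15.837−0.000) = 0 + 2.297·50/15.837 ≈ 7.25, so AQI = 7.
NO₂: 1198.22 lies in 815.16–1252.37, so I_lo=101, I_hi=150, C_lo=815.16, C_hi=1252.37.
(150−101)/(1252.37−815.16) × (1198.22−815.16) + 101 = 49/437.21 × 383.06 + 101 ≈ 143.93 → 144.
PM10: 463.98 lies in 383.25–537.89, so I_lo=201, I_hi=300, C_lo=383.25, C_hi=537.89.
(300−201)/(537.89−383.25) × (463.98−383.25) + 201 = 99/154.64 × 80.73 + 201 ≈ 252.68 → 253.
Sub-indices: O₃→149, PM2.5→121, CO→7, NO₂→144, PM10→253. Overall AQI = max = 253; dominant pollutant is PM10.
AQI 253: Very Unhealthy.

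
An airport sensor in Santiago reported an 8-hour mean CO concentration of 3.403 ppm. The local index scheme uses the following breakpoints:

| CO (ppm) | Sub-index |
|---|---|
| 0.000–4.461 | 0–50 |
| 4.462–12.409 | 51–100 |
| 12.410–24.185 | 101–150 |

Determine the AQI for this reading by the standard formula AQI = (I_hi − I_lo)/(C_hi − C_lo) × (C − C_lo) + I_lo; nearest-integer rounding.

CO: 3.403 lies in 0.000–4.461, so I_lo=0, I_hi=50, C_lo=0.000, C_hi=4.461.
(50−0)/(4.461−0.000) × (3.403−0.000) + 0 = 50/4.461 × 3.403 + 0 ≈ 38.14 → 38.
AQI 38 falls in the Good category.

38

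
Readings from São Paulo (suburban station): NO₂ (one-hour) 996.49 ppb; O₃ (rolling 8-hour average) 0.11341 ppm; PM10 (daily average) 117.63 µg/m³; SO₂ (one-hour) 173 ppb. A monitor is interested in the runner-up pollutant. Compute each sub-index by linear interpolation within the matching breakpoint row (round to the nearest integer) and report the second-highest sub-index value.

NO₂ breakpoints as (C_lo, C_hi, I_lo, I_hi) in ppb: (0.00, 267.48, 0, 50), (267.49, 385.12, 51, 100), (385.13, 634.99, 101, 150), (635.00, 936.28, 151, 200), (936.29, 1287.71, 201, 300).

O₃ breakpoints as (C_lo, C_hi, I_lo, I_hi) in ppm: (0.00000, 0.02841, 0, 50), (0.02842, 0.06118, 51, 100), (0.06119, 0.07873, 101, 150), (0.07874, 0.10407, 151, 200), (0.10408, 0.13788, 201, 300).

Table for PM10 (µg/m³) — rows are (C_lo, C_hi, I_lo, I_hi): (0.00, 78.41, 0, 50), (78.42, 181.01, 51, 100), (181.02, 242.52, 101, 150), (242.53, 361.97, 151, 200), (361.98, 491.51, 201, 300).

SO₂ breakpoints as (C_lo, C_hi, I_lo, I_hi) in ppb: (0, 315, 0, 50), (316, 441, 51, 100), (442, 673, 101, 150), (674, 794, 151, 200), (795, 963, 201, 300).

NO₂: 996.49 lies in 936.29–1287.71, so I_lo=201, I_hi=300, C_lo=936.29, C_hi=1287.71.
(300−201)/(1287.71−936.29) × (996.49−936.29) + 201 = 99/351.42 × 60.20 + 201 ≈ 217.96 → 218.
O₃: row 0.10408–0.13788 (AQI 201–300). (300−201)·(0.11341−0.10408)/(0.13788−0.10408) + 201 = 99·0.00933/0.03380 + 201 ≈ 228.33 → 228.
PM10 117.63: bracket 78.42–181.01 → index 51–100; slope 49/102.59, offset 39.21.
AQI = 51 + 49/102.59·39.21 ≈ 69.73 ⇒ 70.
SO₂: 173 ∈ [0, 315] ↔ index [0, 50].
0 + (173−0)·(50−0)/(315−0) = 0 + 173·50/315 ≈ 27.46, so AQI = 27.
Sub-indices: NO₂→218, O₃→228, PM10→70, SO₂→27. Ranked high→low: 228, 218, 70, 27. Second-highest sub-index = 218.

218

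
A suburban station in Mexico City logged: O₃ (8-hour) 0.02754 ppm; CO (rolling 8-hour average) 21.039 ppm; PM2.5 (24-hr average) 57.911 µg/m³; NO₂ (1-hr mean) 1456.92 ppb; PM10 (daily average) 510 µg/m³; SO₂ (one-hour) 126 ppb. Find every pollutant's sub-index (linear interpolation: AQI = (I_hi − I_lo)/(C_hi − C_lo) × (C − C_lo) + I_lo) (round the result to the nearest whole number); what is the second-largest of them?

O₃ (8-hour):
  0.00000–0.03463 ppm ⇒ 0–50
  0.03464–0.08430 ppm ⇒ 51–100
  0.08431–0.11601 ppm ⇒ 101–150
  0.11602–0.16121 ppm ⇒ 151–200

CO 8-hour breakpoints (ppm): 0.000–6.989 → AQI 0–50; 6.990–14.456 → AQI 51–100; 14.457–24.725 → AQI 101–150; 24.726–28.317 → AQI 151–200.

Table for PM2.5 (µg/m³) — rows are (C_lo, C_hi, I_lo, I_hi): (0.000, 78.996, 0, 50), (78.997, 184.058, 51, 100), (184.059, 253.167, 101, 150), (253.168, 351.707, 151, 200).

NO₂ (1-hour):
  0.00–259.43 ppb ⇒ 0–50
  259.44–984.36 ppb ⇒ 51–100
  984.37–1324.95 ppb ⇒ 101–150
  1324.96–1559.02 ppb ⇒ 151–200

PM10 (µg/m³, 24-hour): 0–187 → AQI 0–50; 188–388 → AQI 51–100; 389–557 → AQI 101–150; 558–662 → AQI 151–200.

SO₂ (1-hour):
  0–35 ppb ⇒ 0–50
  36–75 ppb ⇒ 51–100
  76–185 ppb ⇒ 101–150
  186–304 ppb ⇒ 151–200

136

O₃: row 0.00000–0.03463 (AQI 0–50). (50−0)·(0.02754−0.00000)/(0.03463−0.00000) + 0 = 50·0.02754/0.03463 + 0 ≈ 39.76 → 40.
CO: 21.039 lies in 14.457–24.725, so I_lo=101, I_hi=150, C_lo=14.457, C_hi=24.725.
(150−101)/(24.725−14.457) × (21.039−14.457) + 101 = 49/10.268 × 6.582 + 101 ≈ 132.41 → 132.
PM2.5: 57.911 ∈ [0.000, 78.996] ↔ index [0, 50].
0 + (57.911−0.000)·(50−0)/(78.996−0.000) = 0 + 57.911·50/78.996 ≈ 36.65, so AQI = 37.
NO₂: row 1324.96–1559.02 (AQI 151–200). (200−151)·(1456.92−1324.96)/(1559.02−1324.96) + 151 = 49·131.96/234.06 + 151 ≈ 178.63 → 179.
PM10 510: bracket 389–557 → index 101–150; slope 49/168, offset 121.
AQI = 101 + 49/168·121 ≈ 136.29 ⇒ 136.
SO₂ 126: bracket 76–185 → index 101–150; slope 49/109, offset 50.
AQI = 101 + 49/109·50 ≈ 123.48 ⇒ 123.
Sub-indices: O₃→40, CO→132, PM2.5→37, NO₂→179, PM10→136, SO₂→123. Ranked high→low: 179, 136, 132, 123, 40, 37. Second-highest sub-index = 136.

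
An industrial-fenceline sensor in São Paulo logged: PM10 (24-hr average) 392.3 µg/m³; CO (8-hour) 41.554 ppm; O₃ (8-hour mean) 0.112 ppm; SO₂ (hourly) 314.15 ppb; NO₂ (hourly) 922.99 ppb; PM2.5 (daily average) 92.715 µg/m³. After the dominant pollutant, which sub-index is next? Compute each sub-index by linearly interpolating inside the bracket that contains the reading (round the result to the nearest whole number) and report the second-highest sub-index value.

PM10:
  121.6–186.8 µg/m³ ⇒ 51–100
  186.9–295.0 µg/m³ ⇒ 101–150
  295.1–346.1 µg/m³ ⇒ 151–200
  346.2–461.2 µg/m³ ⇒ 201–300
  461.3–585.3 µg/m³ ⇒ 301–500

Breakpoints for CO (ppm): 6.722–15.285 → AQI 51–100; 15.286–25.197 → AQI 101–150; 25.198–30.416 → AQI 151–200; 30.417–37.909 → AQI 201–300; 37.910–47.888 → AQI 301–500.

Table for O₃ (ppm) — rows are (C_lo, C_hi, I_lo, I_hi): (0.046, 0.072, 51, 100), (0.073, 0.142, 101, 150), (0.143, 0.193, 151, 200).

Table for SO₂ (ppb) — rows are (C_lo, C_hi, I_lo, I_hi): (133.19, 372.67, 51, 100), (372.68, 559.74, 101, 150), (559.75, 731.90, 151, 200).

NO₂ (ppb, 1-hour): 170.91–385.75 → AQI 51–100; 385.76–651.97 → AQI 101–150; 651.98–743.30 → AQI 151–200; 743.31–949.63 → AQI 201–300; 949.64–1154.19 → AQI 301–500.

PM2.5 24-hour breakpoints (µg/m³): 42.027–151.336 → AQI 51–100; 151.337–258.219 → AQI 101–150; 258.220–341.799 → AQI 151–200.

287

PM10: row 346.2–461.2 (AQI 201–300). (300−201)·(392.3−346.2)/(461.2−346.2) + 201 = 99·46.1/115.0 + 201 ≈ 240.69 → 241.
CO 41.554: bracket 37.910–47.888 → index 301–500; slope 199/9.978, offset 3.644.
AQI = 301 + 199/9.978·3.644 ≈ 373.68 ⇒ 374.
O₃ 0.112: bracket 0.073–0.142 → index 101–150; slope 49/0.069, offset 0.039.
AQI = 101 + 49/0.069·0.039 ≈ 128.70 ⇒ 129.
SO₂: 314.15 lies in 133.19–372.67, so I_lo=51, I_hi=100, C_lo=133.19, C_hi=372.67.
(100−51)/(372.67−133.19) × (314.15−133.19) + 51 = 49/239.48 × 180.96 + 51 ≈ 88.03 → 88.
NO₂: 922.99 ∈ [743.31, 949.63] ↔ index [201, 300].
201 + (922.99−743.31)·(300−201)/(949.63−743.31) = 201 + 179.68·99/206.32 ≈ 287.22, so AQI = 287.
PM2.5 92.715: bracket 42.027–151.336 → index 51–100; slope 49/109.309, offset 50.688.
AQI = 51 + 49/109.309·50.688 ≈ 73.72 ⇒ 74.
Sub-indices: PM10→241, CO→374, O₃→129, SO₂→88, NO₂→287, PM2.5→74. Ranked high→low: 374, 287, 241, 129, 88, 74. Second-highest sub-index = 287.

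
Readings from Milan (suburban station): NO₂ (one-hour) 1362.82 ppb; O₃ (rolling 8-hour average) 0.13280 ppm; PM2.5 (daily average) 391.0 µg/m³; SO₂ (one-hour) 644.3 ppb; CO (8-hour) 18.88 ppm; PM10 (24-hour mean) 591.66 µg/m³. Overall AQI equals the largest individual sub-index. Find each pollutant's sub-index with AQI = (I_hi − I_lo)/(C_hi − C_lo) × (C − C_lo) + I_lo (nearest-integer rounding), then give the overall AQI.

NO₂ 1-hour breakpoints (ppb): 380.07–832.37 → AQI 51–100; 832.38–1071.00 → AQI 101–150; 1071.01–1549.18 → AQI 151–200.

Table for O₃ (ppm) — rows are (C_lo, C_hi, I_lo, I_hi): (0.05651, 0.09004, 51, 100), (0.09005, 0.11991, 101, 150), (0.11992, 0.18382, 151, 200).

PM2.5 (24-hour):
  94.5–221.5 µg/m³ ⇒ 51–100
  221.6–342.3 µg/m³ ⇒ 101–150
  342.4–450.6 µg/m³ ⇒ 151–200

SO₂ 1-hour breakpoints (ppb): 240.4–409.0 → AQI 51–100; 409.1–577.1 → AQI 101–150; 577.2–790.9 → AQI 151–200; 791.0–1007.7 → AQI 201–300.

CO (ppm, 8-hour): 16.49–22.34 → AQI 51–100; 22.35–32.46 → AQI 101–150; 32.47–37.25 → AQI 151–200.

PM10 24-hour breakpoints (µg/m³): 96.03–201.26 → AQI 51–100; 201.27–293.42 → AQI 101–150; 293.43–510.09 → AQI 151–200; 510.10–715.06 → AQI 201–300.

NO₂: 1362.82 ∈ [1071.01, 1549.18] ↔ index [151, 200].
151 + (1362.82−1071.01)·(200−151)/(1549.18−1071.01) = 151 + 291.81·49/478.17 ≈ 180.90, so AQI = 181.
O₃: 0.13280 lies in 0.11992–0.18382, so I_lo=151, I_hi=200, C_lo=0.11992, C_hi=0.18382.
(200−151)/(0.18382−0.11992) × (0.13280−0.11992) + 151 = 49/0.06390 × 0.01288 + 151 ≈ 160.88 → 161.
PM2.5: 391.0 lies in 342.4–450.6, so I_lo=151, I_hi=200, C_lo=342.4, C_hi=450.6.
(200−151)/(450.6−342.4) × (391.0−342.4) + 151 = 49/108.2 × 48.6 + 151 ≈ 173.01 → 173.
SO₂: 644.3 lies in 577.2–790.9, so I_lo=151, I_hi=200, C_lo=577.2, C_hi=790.9.
(200−151)/(790.9−577.2) × (644.3−577.2) + 151 = 49/213.7 × 67.1 + 151 ≈ 166.39 → 166.
CO: 18.88 lies in 16.49–22.34, so I_lo=51, I_hi=100, C_lo=16.49, C_hi=22.34.
(100−51)/(22.34−16.49) × (18.88−16.49) + 51 = 49/5.85 × 2.39 + 51 ≈ 71.02 → 71.
PM10 591.66: bracket 510.10–715.06 → index 201–300; slope 99/204.96, offset 81.56.
AQI = 201 + 99/204.96·81.56 ≈ 240.40 ⇒ 240.
Sub-indices: NO₂→181, O₃→161, PM2.5→173, SO₂→166, CO→71, PM10→240. Overall AQI = max = 240; dominant pollutant is PM10.
AQI 240: Very Unhealthy.

240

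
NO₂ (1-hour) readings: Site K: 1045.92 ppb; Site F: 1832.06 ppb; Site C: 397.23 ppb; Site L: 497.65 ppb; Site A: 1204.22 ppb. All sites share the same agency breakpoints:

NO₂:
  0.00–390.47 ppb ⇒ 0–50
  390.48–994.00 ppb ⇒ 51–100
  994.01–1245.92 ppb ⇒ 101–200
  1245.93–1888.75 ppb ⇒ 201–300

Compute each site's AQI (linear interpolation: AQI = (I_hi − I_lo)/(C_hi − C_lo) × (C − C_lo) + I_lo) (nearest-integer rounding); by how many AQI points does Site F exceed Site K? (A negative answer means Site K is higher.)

170

Site K: 1045.92 lies in 994.01–1245.92, so I_lo=101, I_hi=200, C_lo=994.01, C_hi=1245.92.
(200−101)/(1245.92−994.01) × (1045.92−994.01) + 101 = 99/251.91 × 51.91 + 101 ≈ 121.40 → 121.
Site F: 1832.06 ∈ [1245.93, 1888.75] ↔ index [201, 300].
201 + (1832.06−1245.93)·(300−201)/(1888.75−1245.93) = 201 + 586.13·99/642.82 ≈ 291.27, so AQI = 291.
Site C: 397.23 ∈ [390.48, 994.00] ↔ index [51, 100].
51 + (397.23−390.48)·(100−51)/(994.00−390.48) = 51 + 6.75·49/603.52 ≈ 51.55, so AQI = 52.
Site L 497.65: bracket 390.48–994.00 → index 51–100; slope 49/603.52, offset 107.17.
AQI = 51 + 49/603.52·107.17 ≈ 59.70 ⇒ 60.
Site A: row 994.01–1245.92 (AQI 101–200). (200−101)·(1204.22−994.01)/(1245.92−994.01) + 101 = 99·210.21/251.91 + 101 ≈ 183.61 → 184.
AQIs: Site K=121, Site F=291, Site C=52, Site L=60, Site A=184. Site F (291) − Site K (121) = 170.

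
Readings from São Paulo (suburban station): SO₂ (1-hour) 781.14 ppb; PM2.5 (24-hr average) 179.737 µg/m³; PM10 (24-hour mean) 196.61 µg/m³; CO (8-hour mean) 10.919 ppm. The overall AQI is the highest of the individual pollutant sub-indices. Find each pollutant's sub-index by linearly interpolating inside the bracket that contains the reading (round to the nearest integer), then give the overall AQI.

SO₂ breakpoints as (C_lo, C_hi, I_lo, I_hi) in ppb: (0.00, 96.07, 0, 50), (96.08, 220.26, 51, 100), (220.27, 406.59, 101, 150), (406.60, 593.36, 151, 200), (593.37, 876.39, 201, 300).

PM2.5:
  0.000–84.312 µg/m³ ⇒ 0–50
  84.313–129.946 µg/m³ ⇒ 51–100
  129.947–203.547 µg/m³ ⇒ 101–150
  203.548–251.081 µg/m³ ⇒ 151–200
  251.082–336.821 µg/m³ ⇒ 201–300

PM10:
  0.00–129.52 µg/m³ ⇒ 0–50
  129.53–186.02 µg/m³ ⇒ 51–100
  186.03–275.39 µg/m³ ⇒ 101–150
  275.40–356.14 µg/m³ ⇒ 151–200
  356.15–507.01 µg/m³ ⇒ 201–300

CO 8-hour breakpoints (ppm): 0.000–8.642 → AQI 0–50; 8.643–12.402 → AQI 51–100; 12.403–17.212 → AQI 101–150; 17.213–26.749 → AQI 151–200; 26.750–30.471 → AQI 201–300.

267

SO₂: 781.14 lies in 593.37–876.39, so I_lo=201, I_hi=300, C_lo=593.37, C_hi=876.39.
(300−201)/(876.39−593.37) × (781.14−593.37) + 201 = 99/283.02 × 187.77 + 201 ≈ 266.68 → 267.
PM2.5 179.737: bracket 129.947–203.547 → index 101–150; slope 49/73.600, offset 49.790.
AQI = 101 + 49/73.600·49.790 ≈ 134.15 ⇒ 134.
PM10: row 186.03–275.39 (AQI 101–150). (150−101)·(196.61−186.03)/(275.39−186.03) + 101 = 49·10.58/89.36 + 101 ≈ 106.80 → 107.
CO: 10.919 ∈ [8.643, 12.402] ↔ index [51, 100].
51 + (10.919−8.643)·(100−51)/(12.402−8.643) = 51 + 2.276·49/3.759 ≈ 80.67, so AQI = 81.
Sub-indices: SO₂→267, PM2.5→134, PM10→107, CO→81. Overall AQI = max = 267; dominant pollutant is SO₂.
AQI 267: Very Unhealthy.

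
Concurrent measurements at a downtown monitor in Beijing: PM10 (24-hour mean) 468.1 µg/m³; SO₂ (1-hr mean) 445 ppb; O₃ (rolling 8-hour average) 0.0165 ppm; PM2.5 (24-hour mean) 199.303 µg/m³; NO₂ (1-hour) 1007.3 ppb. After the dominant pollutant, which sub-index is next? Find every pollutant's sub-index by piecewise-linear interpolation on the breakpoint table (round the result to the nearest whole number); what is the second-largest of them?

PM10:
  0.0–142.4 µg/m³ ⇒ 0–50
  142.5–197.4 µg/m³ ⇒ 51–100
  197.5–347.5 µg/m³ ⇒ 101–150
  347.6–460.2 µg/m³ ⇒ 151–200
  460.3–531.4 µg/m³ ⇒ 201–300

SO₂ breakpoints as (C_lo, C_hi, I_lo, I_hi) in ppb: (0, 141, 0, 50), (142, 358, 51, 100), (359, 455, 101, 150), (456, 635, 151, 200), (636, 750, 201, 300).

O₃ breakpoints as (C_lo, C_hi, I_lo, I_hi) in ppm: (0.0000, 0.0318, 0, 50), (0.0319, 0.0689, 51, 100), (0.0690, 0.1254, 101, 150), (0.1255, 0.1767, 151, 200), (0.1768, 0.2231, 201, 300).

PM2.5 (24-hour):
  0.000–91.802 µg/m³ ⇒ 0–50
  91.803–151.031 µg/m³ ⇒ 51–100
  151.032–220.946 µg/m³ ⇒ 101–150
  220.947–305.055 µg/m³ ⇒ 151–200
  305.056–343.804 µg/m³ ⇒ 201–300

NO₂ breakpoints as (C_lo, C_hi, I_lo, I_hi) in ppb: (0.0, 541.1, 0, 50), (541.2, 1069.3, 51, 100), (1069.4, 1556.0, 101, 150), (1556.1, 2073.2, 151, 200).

145

PM10: 468.1 ∈ [460.3, 531.4] ↔ index [201, 300].
201 + (468.1−460.3)·(300−201)/(531.4−460.3) = 201 + 7.8·99/71.1 ≈ 211.86, so AQI = 212.
SO₂: 445 lies in 359–455, so I_lo=101, I_hi=150, C_lo=359, C_hi=455.
(150−101)/(455−359) × (445−359) + 101 = 49/96 × 86 + 101 ≈ 144.90 → 145.
O₃: row 0.0000–0.0318 (AQI 0–50). (50−0)·(0.0165−0.0000)/(0.0318−0.0000) + 0 = 50·0.0165/0.0318 + 0 ≈ 25.94 → 26.
PM2.5 199.303: bracket 151.032–220.946 → index 101–150; slope 49/69.914, offset 48.271.
AQI = 101 + 49/69.914·48.271 ≈ 134.83 ⇒ 135.
NO₂: row 541.2–1069.3 (AQI 51–100). (100−51)·(1007.3−541.2)/(1069.3−541.2) + 51 = 49·466.1/528.1 + 51 ≈ 94.25 → 94.
Sub-indices: PM10→212, SO₂→145, O₃→26, PM2.5→135, NO₂→94. Ranked high→low: 212, 145, 135, 94, 26. Second-highest sub-index = 145.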